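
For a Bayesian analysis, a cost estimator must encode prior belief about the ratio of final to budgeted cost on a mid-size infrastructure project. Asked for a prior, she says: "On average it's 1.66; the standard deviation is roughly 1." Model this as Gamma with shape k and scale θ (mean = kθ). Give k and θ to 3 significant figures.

For Gamma(k, scale θ): mean = kθ, variance = kθ², so CV = 1/√k.
CV = SD/mean = 1/1.66 = 0.6024, hence k = 1/CV² = 2.76.
Then θ = mean/k = 1.66/2.76 = 0.602.

k ≈ 2.76, θ ≈ 0.602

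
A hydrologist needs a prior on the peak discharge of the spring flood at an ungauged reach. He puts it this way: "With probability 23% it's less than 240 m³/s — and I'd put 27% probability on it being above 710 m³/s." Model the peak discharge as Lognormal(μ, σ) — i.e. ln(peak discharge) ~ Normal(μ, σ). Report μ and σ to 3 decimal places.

μ ≈ 6.074, σ ≈ 0.802

If T ~ Lognormal(μ,σ) then ln T ~ Normal(μ,σ), so the p-quantile of ln T is μ + z_p·σ.
ln(240) = 5.481 and ln(710) = 6.565; z_{0.23} = -0.7388, z_{0.73} = 0.6128.
σ = (6.565 − 5.481)/(0.6128 − (-0.7388)) = 0.802.
μ = 5.481 − (-0.7388)·0.802 = 6.074.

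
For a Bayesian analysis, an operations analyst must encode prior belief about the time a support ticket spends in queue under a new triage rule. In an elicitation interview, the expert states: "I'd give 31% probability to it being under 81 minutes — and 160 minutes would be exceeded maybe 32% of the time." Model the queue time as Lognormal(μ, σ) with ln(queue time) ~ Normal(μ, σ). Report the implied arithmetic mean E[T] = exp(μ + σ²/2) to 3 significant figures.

E[T] ≈ 148 minutes

If T ~ Lognormal(μ,σ) then ln T ~ Normal(μ,σ), so the p-quantile of ln T is μ + z_p·σ.
ln(81) = 4.394 and ln(160) = 5.075; z_{0.31} = -0.4959, z_{0.68} = 0.4677.
σ = (5.075 − 4.394)/(0.4677 − (-0.4959)) = 0.706.
μ = 4.394 − (-0.4959)·0.706 = 4.745.
E[T] = exp(μ + σ²/2) = exp(4.745 + 0.2496) = 148 minutes.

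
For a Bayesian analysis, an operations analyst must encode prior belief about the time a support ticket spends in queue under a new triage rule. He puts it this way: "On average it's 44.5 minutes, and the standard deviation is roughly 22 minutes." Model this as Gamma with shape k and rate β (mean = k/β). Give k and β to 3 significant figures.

k ≈ 4.09, β ≈ 0.0919

For Gamma(k, rate β): mean = k/β, variance = k/β², so CV = 1/√k.
CV = SD/mean = 22/44.5 = 0.4944, hence k = 1/CV² = 4.09.
Then β = k/mean = 4.09/44.5 = 0.0919.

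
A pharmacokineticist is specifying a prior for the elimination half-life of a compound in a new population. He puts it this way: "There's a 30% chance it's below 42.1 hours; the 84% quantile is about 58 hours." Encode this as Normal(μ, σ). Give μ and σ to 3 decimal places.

For Normal(μ,σ), the p-quantile is μ + z_p·σ. Here z_{0.3} = -0.5244, z_{0.84} = 0.9945.
So 42.1 = μ − 0.5244σ and 58 = μ + 0.9945σ.
Subtracting: σ = (58 − 42.1)/(0.9945 − (-0.5244)) = 10.468.
Then μ = 42.1 − (-0.5244)·10.468 = 47.590.

μ = 47.590, σ = 10.468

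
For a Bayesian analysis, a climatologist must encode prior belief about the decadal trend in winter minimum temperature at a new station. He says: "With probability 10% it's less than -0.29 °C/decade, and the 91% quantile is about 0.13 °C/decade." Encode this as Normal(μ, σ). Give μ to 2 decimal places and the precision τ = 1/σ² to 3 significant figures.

μ = -0.08, τ = 39

For Normal(μ,σ), the p-quantile is μ + z_p·σ. Here z_{0.1} = -1.282, z_{0.91} = 1.341.
So -0.29 = μ − 1.282σ and 0.13 = μ + 1.341σ.
Subtracting: σ = (0.13 − -0.29)/(1.341 − (-1.282)) = 0.16.
Then μ = -0.29 − (-1.282)·0.16 = -0.08.
Precision τ = 1/σ² = 1/0.1602² = 39.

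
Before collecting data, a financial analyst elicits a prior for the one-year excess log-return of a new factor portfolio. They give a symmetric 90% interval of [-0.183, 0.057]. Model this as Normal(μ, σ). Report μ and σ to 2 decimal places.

A symmetric 90% interval runs μ ± z·σ with z = 1.645.
Half-width = 0.12, so σ = 0.12/1.645 = 0.07.
μ is the interval midpoint, -0.06.

μ = -0.06, σ = 0.07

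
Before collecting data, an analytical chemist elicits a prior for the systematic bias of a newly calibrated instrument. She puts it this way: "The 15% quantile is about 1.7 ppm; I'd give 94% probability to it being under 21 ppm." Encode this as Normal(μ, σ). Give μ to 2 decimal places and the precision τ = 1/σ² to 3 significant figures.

μ = 9.42, τ = 0.018

The p-quantile of Normal(μ,σ) is μ + z_p·σ, with z_{0.15} = -1.036 and z_{0.94} = 1.555.
Eliminate σ: μ = (z₂·x₁ − z₁·x₂)/(z₂ − z₁) = (1.555·1.7 − (-1.036)·21)/2.591 = 9.42.
Then σ = (x₂ − x₁)/(z₂ − z₁) = (21 − 1.7)/2.591 = 7.45.
Precision τ = 1/σ² = 1/7.448² = 0.018.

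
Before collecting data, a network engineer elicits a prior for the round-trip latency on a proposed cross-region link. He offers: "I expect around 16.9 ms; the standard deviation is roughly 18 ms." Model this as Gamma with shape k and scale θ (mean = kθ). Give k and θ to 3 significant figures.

k ≈ 0.882, θ ≈ 19.2

For Gamma(k, scale θ): mean = kθ, variance = kθ², so CV = 1/√k.
CV = SD/mean = 18/16.9 = 1.065, hence k = 1/CV² = 0.882.
Then θ = mean/k = 16.9/0.882 = 19.2.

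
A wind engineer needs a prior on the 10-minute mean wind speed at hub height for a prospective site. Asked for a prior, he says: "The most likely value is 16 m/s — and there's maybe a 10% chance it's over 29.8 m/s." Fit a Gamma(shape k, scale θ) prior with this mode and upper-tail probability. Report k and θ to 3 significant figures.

k ≈ 5.94, θ ≈ 3.24

Gamma(k,θ) with k>1 has mode (k−1)θ, so θ = 16/(k−1).
Need P(X < 29.8) = 0.9 with θ tied to k this way. Start at k = 2, θ = 16: P(X<29.8) ≈ 0.555.
Too low — raise k to concentrate. Iterating converges to k ≈ 5.94.
Then θ = 16/(5.94−1) ≈ 3.24.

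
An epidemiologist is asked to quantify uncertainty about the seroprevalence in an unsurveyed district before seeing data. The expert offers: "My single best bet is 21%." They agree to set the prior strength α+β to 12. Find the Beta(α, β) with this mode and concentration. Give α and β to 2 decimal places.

For α,β > 1 the Beta mode is (α−1)/(α+β−2). With α+β = 12, the mode is (α−1)/10.
Set (α−1)/10 = 0.21 → α = 1 + 0.21·10 = 3.10.
β = 12 − α = 8.90.

α = 3.10, β = 8.90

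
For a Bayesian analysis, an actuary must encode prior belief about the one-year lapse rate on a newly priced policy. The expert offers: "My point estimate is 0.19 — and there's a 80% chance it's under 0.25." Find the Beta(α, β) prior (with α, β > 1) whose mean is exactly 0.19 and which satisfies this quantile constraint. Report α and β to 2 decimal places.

With mean 0.19 fixed, write α = 0.19s, β = 0.81s where s = α+β.
Need P(θ < 0.25) = 0.8 under Beta(0.19s, 0.81s). Normal approximation: (q−m)/√(m(1−m)/s) ≈ z_{0.8} = 0.842, so s ≈ 0.19·0.81·(0.842)²/(0.25−0.19)² = 30.3.
At s = 30.3: P(θ<0.25) ≈ 0.809. Adjusting to match 0.8 gives s ≈ 27.53.
So α = 0.19·27.53 ≈ 5.23, β = 0.81·27.53 ≈ 22.30.

α ≈ 5.23, β ≈ 22.30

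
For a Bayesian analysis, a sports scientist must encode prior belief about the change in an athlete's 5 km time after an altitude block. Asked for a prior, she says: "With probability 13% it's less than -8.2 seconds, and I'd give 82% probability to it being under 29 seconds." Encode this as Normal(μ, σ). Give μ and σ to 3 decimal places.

μ = 12.322, σ = 18.220

The p-quantile of Normal(μ,σ) is μ + z_p·σ, with z_{0.13} = -1.126 and z_{0.82} = 0.9154.
Eliminate σ: μ = (z₂·x₁ − z₁·x₂)/(z₂ − z₁) = (0.9154·-8.2 − (-1.126)·29)/2.042 = 12.322.
Then σ = (x₂ − x₁)/(z₂ − z₁) = (29 − -8.2)/2.042 = 18.220.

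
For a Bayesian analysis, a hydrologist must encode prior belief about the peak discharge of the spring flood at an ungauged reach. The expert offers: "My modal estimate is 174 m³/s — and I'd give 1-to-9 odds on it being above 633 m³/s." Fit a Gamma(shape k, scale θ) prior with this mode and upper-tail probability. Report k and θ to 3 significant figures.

k ≈ 2.12, θ ≈ 156

Gamma(k,θ) with k>1 has mode (k−1)θ, so θ = 174/(k−1).
Need P(X < 633) = 0.9 with θ tied to k this way. Start at k = 2, θ = 174: P(X<633) ≈ 0.878.
Too low — raise k to concentrate. Iterating converges to k ≈ 2.12.
Then θ = 174/(2.12−1) ≈ 156.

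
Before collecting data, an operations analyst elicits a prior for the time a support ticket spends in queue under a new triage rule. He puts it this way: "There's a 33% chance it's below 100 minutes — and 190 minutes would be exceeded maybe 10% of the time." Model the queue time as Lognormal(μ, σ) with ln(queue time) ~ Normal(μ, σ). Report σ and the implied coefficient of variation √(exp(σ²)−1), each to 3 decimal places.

If T ~ Lognormal(μ,σ) then ln T ~ Normal(μ,σ), so the p-quantile of ln T is μ + z_p·σ.
ln(100) = 4.605 and ln(190) = 5.247; z_{0.33} = -0.4399, z_{0.9} = 1.282.
σ = (5.247 − 4.605)/(1.282 − (-0.4399)) = 0.373.
μ = 4.605 − (-0.4399)·0.373 = 4.769.
CV = √(exp(σ²)−1) = √(exp(0.1390)−1) = 0.386.

σ ≈ 0.373, CV ≈ 0.386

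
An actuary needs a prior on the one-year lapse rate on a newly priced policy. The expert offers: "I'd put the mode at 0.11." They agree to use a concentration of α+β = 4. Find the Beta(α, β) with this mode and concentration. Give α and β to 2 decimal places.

For α,β > 1 the Beta mode is (α−1)/(α+β−2). With α+β = 4, the mode is (α−1)/2.
Set (α−1)/2 = 0.11 → α = 1 + 0.11·2 = 1.22.
β = 4 − α = 2.78.

α = 1.22, β = 2.78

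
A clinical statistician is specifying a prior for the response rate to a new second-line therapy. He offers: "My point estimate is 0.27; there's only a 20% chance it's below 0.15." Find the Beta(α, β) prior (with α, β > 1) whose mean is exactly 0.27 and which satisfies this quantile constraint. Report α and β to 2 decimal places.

α ≈ 2.71, β ≈ 7.33

With mean 0.27 fixed, write α = 0.27s, β = 0.73s where s = α+β.
Need P(θ < 0.15) = 0.2 under Beta(0.27s, 0.73s). Normal approximation: (q−m)/√(m(1−m)/s) ≈ z_{0.2} = -0.842, so s ≈ 0.27·0.73·(-0.842)²/(0.15−0.27)² = 9.7.
At s = 9.7: P(θ<0.15) ≈ 0.205. Adjusting to match 0.2 gives s ≈ 10.04.
So α = 0.27·10.04 ≈ 2.71, β = 0.73·10.04 ≈ 7.33.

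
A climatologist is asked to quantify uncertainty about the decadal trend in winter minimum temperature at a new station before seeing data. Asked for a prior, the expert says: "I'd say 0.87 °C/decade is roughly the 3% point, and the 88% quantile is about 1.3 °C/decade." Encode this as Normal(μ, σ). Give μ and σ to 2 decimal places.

μ = 1.13, σ = 0.14

For Normal(μ,σ), the p-quantile is μ + z_p·σ. Here z_{0.03} = -1.881, z_{0.88} = 1.175.
So 0.87 = μ − 1.881σ and 1.3 = μ + 1.175σ.
Subtracting: σ = (1.3 − 0.87)/(1.175 − (-1.881)) = 0.14.
Then μ = 0.87 − (-1.881)·0.14 = 1.13.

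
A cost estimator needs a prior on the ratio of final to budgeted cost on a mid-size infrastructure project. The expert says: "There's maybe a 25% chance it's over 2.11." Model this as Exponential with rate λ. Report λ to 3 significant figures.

λ ≈ 0.657

P(T > 2.11) = e^(−λ·2.11) = 0.25, so λ = −ln(0.25)/2.11 = 0.657.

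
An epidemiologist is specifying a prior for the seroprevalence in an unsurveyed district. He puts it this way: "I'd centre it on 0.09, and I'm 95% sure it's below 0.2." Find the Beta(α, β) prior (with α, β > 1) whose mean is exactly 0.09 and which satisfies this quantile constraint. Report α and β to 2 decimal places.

With mean 0.09 fixed, write α = 0.09s, β = 0.91s where s = α+β.
Need P(θ < 0.2) = 0.95 under Beta(0.09s, 0.91s). Normal approximation: (q−m)/√(m(1−m)/s) ≈ z_{0.95} = 1.64, so s ≈ 0.09·0.91·(1.64)²/(0.2−0.09)² = 18.3.
At s = 18.3: P(θ<0.2) ≈ 0.931. Adjusting to match 0.95 gives s ≈ 24.03.
So α = 0.09·24.03 ≈ 2.16, β = 0.91·24.03 ≈ 21.87.

α ≈ 2.16, β ≈ 21.87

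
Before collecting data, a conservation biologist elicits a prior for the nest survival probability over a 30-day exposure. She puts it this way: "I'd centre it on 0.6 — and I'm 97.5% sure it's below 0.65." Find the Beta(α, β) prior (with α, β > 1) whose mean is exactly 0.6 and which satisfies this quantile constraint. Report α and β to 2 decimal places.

α ≈ 215.81, β ≈ 143.87

With mean 0.6 fixed, write α = 0.6s, β = 0.4s where s = α+β.
Need P(θ < 0.65) = 0.975 under Beta(0.6s, 0.4s). Normal approximation: (q−m)/√(m(1−m)/s) ≈ z_{0.975} = 1.96, so s ≈ 0.6·0.4·(1.96)²/(0.65−0.6)² = 368.8.
At s = 368.8: P(θ<0.65) ≈ 0.976. Adjusting to match 0.975 gives s ≈ 359.68.
So α = 0.6·359.68 ≈ 215.81, β = 0.4·359.68 ≈ 143.87.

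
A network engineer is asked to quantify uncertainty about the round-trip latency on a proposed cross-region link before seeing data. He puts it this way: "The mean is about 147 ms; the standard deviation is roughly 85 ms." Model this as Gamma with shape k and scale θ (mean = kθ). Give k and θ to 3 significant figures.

k ≈ 2.99, θ ≈ 49.1

For Gamma(k, scale θ): mean = kθ, variance = kθ², so CV = 1/√k.
CV = SD/mean = 85/147 = 0.5782, hence k = 1/CV² = 2.99.
Then θ = mean/k = 147/2.99 = 49.1.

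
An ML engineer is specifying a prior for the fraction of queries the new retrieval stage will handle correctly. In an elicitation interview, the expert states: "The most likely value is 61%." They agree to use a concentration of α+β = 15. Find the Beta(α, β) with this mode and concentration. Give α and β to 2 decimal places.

For α,β > 1 the Beta mode is (α−1)/(α+β−2). With α+β = 15, the mode is (α−1)/13.
Set (α−1)/13 = 0.61 → α = 1 + 0.61·13 = 8.93.
β = 15 − α = 6.07.

α = 8.93, β = 6.07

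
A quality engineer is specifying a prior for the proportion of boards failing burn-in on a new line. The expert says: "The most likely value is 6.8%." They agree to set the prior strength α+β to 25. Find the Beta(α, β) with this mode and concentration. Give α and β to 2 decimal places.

α = 2.56, β = 22.44

For α,β > 1 the Beta mode is (α−1)/(α+β−2). With α+β = 25, the mode is (α−1)/23.
Set (α−1)/23 = 0.068 → α = 1 + 0.068·23 = 2.56.
β = 25 − α = 22.44.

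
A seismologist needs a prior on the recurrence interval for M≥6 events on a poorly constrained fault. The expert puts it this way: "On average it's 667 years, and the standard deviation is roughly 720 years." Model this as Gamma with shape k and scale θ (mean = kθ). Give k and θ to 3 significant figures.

For Gamma(k, scale θ): mean = kθ, variance = kθ², so CV = 1/√k.
CV = SD/mean = 720/667 = 1.079, hence k = 1/CV² = 0.858.
Then θ = mean/k = 667/0.858 = 777.

k ≈ 0.858, θ ≈ 777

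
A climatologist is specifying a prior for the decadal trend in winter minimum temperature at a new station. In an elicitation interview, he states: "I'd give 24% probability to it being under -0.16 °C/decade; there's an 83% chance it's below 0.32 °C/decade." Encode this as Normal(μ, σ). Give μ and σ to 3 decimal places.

μ = 0.044, σ = 0.289

The p-quantile of Normal(μ,σ) is μ + z_p·σ, with z_{0.24} = -0.7063 and z_{0.83} = 0.9542.
Eliminate σ: μ = (z₂·x₁ − z₁·x₂)/(z₂ − z₁) = (0.9542·-0.16 − (-0.7063)·0.32)/1.66 = 0.044.
Then σ = (x₂ − x₁)/(z₂ − z₁) = (0.32 − -0.16)/1.66 = 0.289.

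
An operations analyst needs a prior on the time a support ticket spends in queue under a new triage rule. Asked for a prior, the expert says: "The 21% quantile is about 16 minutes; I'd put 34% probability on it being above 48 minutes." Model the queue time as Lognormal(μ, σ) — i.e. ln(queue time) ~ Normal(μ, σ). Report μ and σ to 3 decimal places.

μ ≈ 3.499, σ ≈ 0.901

If T ~ Lognormal(μ,σ) then ln T ~ Normal(μ,σ), so the p-quantile of ln T is μ + z_p·σ.
ln(16) = 2.773 and ln(48) = 3.871; z_{0.21} = -0.8064, z_{0.66} = 0.4125.
σ = (3.871 − 2.773)/(0.4125 − (-0.8064)) = 0.901.
μ = 2.773 − (-0.8064)·0.901 = 3.499.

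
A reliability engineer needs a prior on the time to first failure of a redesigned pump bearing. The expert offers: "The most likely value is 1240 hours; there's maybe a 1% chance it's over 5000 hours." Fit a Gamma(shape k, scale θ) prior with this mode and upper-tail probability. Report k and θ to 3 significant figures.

k ≈ 3.15, θ ≈ 578

Gamma(k,θ) with k>1 has mode (k−1)θ, so θ = 1240/(k−1).
Need P(X < 5000) = 0.99 with θ tied to k this way. Start at k = 2, θ = 1240: P(X<5000) ≈ 0.911.
Too low — raise k to concentrate. Iterating converges to k ≈ 3.15.
Then θ = 1240/(3.15−1) ≈ 578.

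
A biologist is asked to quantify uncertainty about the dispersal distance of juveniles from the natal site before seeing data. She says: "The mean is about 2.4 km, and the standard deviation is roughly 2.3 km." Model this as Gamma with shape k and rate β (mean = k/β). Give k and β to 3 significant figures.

k ≈ 1.09, β ≈ 0.454

For Gamma(k, rate β): mean = k/β, variance = k/β², so CV = 1/√k.
CV = SD/mean = 2.3/2.4 = 0.9583, hence k = 1/CV² = 1.09.
Then β = k/mean = 1.09/2.4 = 0.454.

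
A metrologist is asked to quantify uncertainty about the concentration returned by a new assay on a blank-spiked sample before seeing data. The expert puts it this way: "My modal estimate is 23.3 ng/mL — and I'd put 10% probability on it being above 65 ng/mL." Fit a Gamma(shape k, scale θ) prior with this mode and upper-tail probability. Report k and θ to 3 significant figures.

k ≈ 2.82, θ ≈ 12.8

Gamma(k,θ) with k>1 has mode (k−1)θ, so θ = 23.3/(k−1).
Need P(X < 65) = 0.9 with θ tied to k this way. Start at k = 2, θ = 23.3: P(X<65) ≈ 0.767.
Too low — raise k to concentrate. Iterating converges to k ≈ 2.82.
Then θ = 23.3/(2.82−1) ≈ 12.8.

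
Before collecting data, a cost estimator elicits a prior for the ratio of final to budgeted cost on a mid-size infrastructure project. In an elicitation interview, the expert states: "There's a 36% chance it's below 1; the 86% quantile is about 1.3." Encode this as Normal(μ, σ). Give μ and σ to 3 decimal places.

μ = 1.075, σ = 0.209

The p-quantile of Normal(μ,σ) is μ + z_p·σ, with z_{0.36} = -0.3585 and z_{0.86} = 1.08.
Eliminate σ: μ = (z₂·x₁ − z₁·x₂)/(z₂ − z₁) = (1.08·1 − (-0.3585)·1.3)/1.439 = 1.075.
Then σ = (x₂ − x₁)/(z₂ − z₁) = (1.3 − 1)/1.439 = 0.209.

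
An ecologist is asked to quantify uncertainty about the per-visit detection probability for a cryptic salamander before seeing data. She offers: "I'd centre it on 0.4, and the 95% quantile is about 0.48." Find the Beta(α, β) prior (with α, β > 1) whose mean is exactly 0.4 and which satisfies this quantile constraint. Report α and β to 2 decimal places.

With mean 0.4 fixed, write α = 0.4s, β = 0.6s where s = α+β.
Need P(θ < 0.48) = 0.95 under Beta(0.4s, 0.6s). Normal approximation: (q−m)/√(m(1−m)/s) ≈ z_{0.95} = 1.64, so s ≈ 0.4·0.6·(1.64)²/(0.48−0.4)² = 101.5.
At s = 101.5: P(θ<0.48) ≈ 0.948. Adjusting to match 0.95 gives s ≈ 103.42.
So α = 0.4·103.42 ≈ 41.37, β = 0.6·103.42 ≈ 62.05.

α ≈ 41.37, β ≈ 62.05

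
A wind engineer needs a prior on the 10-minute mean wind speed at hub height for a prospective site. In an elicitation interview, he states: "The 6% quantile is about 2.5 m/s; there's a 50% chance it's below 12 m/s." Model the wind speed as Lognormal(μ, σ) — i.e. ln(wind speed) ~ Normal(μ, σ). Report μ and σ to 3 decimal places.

If T ~ Lognormal(μ,σ) then ln T ~ Normal(μ,σ), so the p-quantile of ln T is μ + z_p·σ.
ln(2.5) = 0.9163 and ln(12) = 2.485; z_{0.06} = -1.555, z_{0.5} = 0.
σ = (2.485 − 0.9163)/(0 − (-1.555)) = 1.009.
μ = 0.9163 − (-1.555)·1.009 = 2.485.

μ ≈ 2.485, σ ≈ 1.009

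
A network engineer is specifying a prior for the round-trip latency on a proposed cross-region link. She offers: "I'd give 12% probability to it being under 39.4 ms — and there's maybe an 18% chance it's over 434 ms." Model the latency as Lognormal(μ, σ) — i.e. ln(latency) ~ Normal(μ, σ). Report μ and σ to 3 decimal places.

μ ≈ 5.022, σ ≈ 1.148

If T ~ Lognormal(μ,σ) then ln T ~ Normal(μ,σ), so the p-quantile of ln T is μ + z_p·σ.
ln(39.4) = 3.674 and ln(434) = 6.073; z_{0.12} = -1.175, z_{0.82} = 0.9154.
σ = (6.073 − 3.674)/(0.9154 − (-1.175)) = 1.148.
μ = 3.674 − (-1.175)·1.148 = 5.022.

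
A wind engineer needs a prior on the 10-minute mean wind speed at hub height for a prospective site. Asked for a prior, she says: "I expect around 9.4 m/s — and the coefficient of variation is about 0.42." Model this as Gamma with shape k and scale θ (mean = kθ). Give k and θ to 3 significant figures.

For Gamma(k, scale θ): mean = kθ, variance = kθ², so CV = 1/√k.
CV = 0.42, hence k = 1/CV² = 5.67.
Then θ = mean/k = 9.4/5.67 = 1.66.

k ≈ 5.67, θ ≈ 1.66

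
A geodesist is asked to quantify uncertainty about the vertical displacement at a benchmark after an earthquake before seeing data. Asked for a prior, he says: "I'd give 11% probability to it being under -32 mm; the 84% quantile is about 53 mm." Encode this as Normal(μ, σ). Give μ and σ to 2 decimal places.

μ = 14.94, σ = 38.27

For Normal(μ,σ), the p-quantile is μ + z_p·σ. Here z_{0.11} = -1.227, z_{0.84} = 0.9945.
So -32 = μ − 1.227σ and 53 = μ + 0.9945σ.
Subtracting: σ = (53 − -32)/(0.9945 − (-1.227)) = 38.27.
Then μ = -32 − (-1.227)·38.27 = 14.94.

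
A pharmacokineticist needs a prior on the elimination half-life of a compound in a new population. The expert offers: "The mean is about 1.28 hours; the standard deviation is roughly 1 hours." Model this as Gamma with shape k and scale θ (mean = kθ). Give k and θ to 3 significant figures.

For Gamma(k, scale θ): mean = kθ, variance = kθ², so CV = 1/√k.
CV = SD/mean = 1/1.28 = 0.7812, hence k = 1/CV² = 1.64.
Then θ = mean/k = 1.28/1.64 = 0.781.

k ≈ 1.64, θ ≈ 0.781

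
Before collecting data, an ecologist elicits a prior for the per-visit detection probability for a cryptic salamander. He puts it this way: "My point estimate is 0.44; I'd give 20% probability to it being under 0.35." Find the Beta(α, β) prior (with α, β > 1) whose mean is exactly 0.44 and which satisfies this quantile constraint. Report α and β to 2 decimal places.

α ≈ 9.64, β ≈ 12.27

With mean 0.44 fixed, write α = 0.44s, β = 0.56s where s = α+β.
Need P(θ < 0.35) = 0.2 under Beta(0.44s, 0.56s). Normal approximation: (q−m)/√(m(1−m)/s) ≈ z_{0.2} = -0.842, so s ≈ 0.44·0.56·(-0.842)²/(0.35−0.44)² = 21.5.
At s = 21.5: P(θ<0.35) ≈ 0.202. Adjusting to match 0.2 gives s ≈ 21.90.
So α = 0.44·21.90 ≈ 9.64, β = 0.56·21.90 ≈ 12.27.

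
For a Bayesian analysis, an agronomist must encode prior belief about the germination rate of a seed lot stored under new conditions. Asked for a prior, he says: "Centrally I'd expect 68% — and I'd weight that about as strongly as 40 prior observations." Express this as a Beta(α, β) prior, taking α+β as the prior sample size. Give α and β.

α = 27.2, β = 12.8

Under the effective-sample-size interpretation, Beta(α, β) has prior mean α/(α+β) and prior sample size α+β.
So α+β = 40 and α/(α+β) = 0.68, giving α = 0.68·40 = 27.2 and β = 40 − 27.2 = 12.8.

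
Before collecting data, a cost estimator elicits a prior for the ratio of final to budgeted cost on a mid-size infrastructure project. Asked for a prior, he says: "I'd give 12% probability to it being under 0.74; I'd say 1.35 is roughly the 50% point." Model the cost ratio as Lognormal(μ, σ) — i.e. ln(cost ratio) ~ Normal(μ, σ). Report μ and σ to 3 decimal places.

If T ~ Lognormal(μ,σ) then ln T ~ Normal(μ,σ), so the p-quantile of ln T is μ + z_p·σ.
ln(0.74) = -0.3011 and ln(1.35) = 0.3001; z_{0.12} = -1.175, z_{0.5} = 0.
σ = (0.3001 − -0.3011)/(0 − (-1.175)) = 0.512.
μ = -0.3011 − (-1.175)·0.512 = 0.300.

μ ≈ 0.300, σ ≈ 0.512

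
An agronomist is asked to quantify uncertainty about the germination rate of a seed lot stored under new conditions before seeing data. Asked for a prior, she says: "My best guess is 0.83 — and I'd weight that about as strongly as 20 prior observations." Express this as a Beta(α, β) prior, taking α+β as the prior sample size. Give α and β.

Under the effective-sample-size interpretation, Beta(α, β) has prior mean α/(α+β) and prior sample size α+β.
So α+β = 20 and α/(α+β) = 0.83, giving α = 0.83·20 = 16.6 and β = 20 − 16.6 = 3.4.

α = 16.6, β = 3.4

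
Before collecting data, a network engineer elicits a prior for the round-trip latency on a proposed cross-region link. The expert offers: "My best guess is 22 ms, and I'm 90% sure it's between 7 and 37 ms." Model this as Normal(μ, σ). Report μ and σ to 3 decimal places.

μ = 22.000, σ = 9.119

A symmetric 90% interval runs μ ± z·σ with z = 1.645.
Half-width = 15, so σ = 15/1.645 = 9.119.
μ is the stated best guess, 22.000.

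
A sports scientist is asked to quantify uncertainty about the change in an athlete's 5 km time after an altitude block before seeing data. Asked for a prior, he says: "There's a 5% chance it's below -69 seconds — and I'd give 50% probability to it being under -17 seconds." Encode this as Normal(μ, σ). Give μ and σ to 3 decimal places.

μ = -17.000, σ = 31.614

For Normal(μ,σ), the p-quantile is μ + z_p·σ. Here z_{0.05} = -1.645, z_{0.5} = 0.
So -69 = μ − 1.645σ and -17 = μ + 0σ.
Subtracting: σ = (-17 − -69)/(0 − (-1.645)) = 31.614.
Then μ = -69 − (-1.645)·31.614 = -17.000.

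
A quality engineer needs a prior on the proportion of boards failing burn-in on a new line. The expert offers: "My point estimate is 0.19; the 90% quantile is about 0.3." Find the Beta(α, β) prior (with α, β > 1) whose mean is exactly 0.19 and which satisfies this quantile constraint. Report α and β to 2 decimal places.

With mean 0.19 fixed, write α = 0.19s, β = 0.81s where s = α+β.
Need P(θ < 0.3) = 0.9 under Beta(0.19s, 0.81s). Normal approximation: (q−m)/√(m(1−m)/s) ≈ z_{0.9} = 1.28, so s ≈ 0.19·0.81·(1.28)²/(0.3−0.19)² = 20.9.
At s = 20.9: P(θ<0.3) ≈ 0.893. Adjusting to match 0.9 gives s ≈ 22.38.
So α = 0.19·22.38 ≈ 4.25, β = 0.81·22.38 ≈ 18.13.

α ≈ 4.25, β ≈ 18.13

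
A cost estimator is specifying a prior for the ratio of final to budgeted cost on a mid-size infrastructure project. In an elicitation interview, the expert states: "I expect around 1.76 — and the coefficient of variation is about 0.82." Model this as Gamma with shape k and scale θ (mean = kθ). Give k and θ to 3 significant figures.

k ≈ 1.49, θ ≈ 1.18

For Gamma(k, scale θ): mean = kθ, variance = kθ², so CV = 1/√k.
CV = 0.82, hence k = 1/CV² = 1.49.
Then θ = mean/k = 1.76/1.49 = 1.18.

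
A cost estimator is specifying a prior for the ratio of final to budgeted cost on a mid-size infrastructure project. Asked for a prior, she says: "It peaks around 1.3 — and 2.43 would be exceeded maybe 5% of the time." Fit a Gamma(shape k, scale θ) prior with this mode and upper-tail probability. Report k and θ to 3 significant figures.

Gamma(k,θ) with k>1 has mode (k−1)θ, so θ = 1.3/(k−1).
Need P(X < 2.43) = 0.95 with θ tied to k this way. Start at k = 2, θ = 1.3: P(X<2.43) ≈ 0.557.
Too low — raise k to concentrate. Iterating converges to k ≈ 8.11.
Then θ = 1.3/(8.11−1) ≈ 0.183.

k ≈ 8.11, θ ≈ 0.183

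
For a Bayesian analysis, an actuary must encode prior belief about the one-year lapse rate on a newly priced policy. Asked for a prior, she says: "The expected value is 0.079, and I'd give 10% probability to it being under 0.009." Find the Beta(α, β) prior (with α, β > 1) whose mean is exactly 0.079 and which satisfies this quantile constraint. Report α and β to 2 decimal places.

α ≈ 1.00, β ≈ 11.66

With mean 0.079 fixed, write α = 0.079s, β = 0.921s where s = α+β.
Need P(θ < 0.009) = 0.1 under Beta(0.079s, 0.921s). Normal approximation: (q−m)/√(m(1−m)/s) ≈ z_{0.1} = -1.28, so s ≈ 0.079·0.921·(-1.28)²/(0.009−0.079)² = 24.4.
At s = 24.4: P(θ<0.009) ≈ 0.023. Adjusting to match 0.1 gives s ≈ 12.66.
So α = 0.079·12.66 ≈ 1.00, β = 0.921·12.66 ≈ 11.66.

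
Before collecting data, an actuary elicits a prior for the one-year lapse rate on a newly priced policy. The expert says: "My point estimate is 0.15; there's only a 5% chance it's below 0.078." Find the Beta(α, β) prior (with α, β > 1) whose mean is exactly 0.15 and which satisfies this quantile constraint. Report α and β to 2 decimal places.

With mean 0.15 fixed, write α = 0.15s, β = 0.85s where s = α+β.
Need P(θ < 0.078) = 0.05 under Beta(0.15s, 0.85s). Normal approximation: (q−m)/√(m(1−m)/s) ≈ z_{0.05} = -1.64, so s ≈ 0.15·0.85·(-1.64)²/(0.078−0.15)² = 66.5.
At s = 66.5: P(θ<0.078) ≈ 0.031. Adjusting to match 0.05 gives s ≈ 52.64.
So α = 0.15·52.64 ≈ 7.90, β = 0.85·52.64 ≈ 44.74.

α ≈ 7.90, β ≈ 44.74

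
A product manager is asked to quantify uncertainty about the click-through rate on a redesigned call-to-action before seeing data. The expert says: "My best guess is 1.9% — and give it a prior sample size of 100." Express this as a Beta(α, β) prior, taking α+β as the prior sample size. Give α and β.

α = 1.9, β = 98.1

Under the effective-sample-size interpretation, Beta(α, β) has prior mean α/(α+β) and prior sample size α+β.
So α+β = 100 and α/(α+β) = 0.019, giving α = 0.019·100 = 1.9 and β = 100 − 1.9 = 98.1.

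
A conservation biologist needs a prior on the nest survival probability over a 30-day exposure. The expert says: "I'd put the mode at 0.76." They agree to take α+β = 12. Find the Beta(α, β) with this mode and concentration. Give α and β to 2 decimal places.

For α,β > 1 the Beta mode is (α−1)/(α+β−2). With α+β = 12, the mode is (α−1)/10.
Set (α−1)/10 = 0.76 → α = 1 + 0.76·10 = 8.60.
β = 12 − α = 3.40.

α = 8.60, β = 3.40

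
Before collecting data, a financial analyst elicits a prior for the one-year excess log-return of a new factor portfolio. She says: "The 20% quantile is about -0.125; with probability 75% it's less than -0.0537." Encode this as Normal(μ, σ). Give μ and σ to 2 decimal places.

For Normal(μ,σ), the p-quantile is μ + z_p·σ. Here z_{0.2} = -0.8416, z_{0.75} = 0.6745.
So -0.125 = μ − 0.8416σ and -0.0537 = μ + 0.6745σ.
Subtracting: σ = (-0.0537 − -0.125)/(0.6745 − (-0.8416)) = 0.05.
Then μ = -0.125 − (-0.8416)·0.05 = -0.09.

μ = -0.09, σ = 0.05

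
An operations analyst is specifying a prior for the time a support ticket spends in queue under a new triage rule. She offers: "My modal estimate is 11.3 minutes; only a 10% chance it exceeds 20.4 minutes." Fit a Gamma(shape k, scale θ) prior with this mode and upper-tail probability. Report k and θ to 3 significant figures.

Gamma(k,θ) with k>1 has mode (k−1)θ, so θ = 11.3/(k−1).
Need P(X < 20.4) = 0.9 with θ tied to k this way. Start at k = 2, θ = 11.3: P(X<20.4) ≈ 0.539.
Too low — raise k to concentrate. Iterating converges to k ≈ 6.46.
Then θ = 11.3/(6.46−1) ≈ 2.07.

k ≈ 6.46, θ ≈ 2.07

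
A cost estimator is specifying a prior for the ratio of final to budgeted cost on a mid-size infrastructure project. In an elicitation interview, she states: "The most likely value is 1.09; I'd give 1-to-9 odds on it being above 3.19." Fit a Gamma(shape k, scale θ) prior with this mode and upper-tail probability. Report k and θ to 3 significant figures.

k ≈ 2.65, θ ≈ 0.66

Gamma(k,θ) with k>1 has mode (k−1)θ, so θ = 1.09/(k−1).
Need P(X < 3.19) = 0.9 with θ tied to k this way. Start at k = 2, θ = 1.09: P(X<3.19) ≈ 0.790.
Too low — raise k to concentrate. Iterating converges to k ≈ 2.65.
Then θ = 1.09/(2.65−1) ≈ 0.66.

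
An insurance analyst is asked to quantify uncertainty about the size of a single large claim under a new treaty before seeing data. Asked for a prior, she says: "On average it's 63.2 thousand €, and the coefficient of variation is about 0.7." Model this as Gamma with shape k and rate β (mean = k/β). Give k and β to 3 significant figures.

k ≈ 2.04, β ≈ 0.0323

For Gamma(k, rate β): mean = k/β, variance = k/β², so CV = 1/√k.
CV = 0.7, hence k = 1/CV² = 2.04.
Then β = k/mean = 2.04/63.2 = 0.0323.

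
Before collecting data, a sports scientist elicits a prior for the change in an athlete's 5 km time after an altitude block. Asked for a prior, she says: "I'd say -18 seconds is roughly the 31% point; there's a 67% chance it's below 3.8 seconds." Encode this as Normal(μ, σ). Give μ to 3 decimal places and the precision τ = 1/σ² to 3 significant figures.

The p-quantile of Normal(μ,σ) is μ + z_p·σ, with z_{0.31} = -0.4959 and z_{0.67} = 0.4399.
Eliminate σ: μ = (z₂·x₁ − z₁·x₂)/(z₂ − z₁) = (0.4399·-18 − (-0.4959)·3.8)/0.9358 = -6.448.
Then σ = (x₂ − x₁)/(z₂ − z₁) = (3.8 − -18)/0.9358 = 23.296.
Precision τ = 1/σ² = 1/23.3² = 0.00184.

μ = -6.448, τ = 0.00184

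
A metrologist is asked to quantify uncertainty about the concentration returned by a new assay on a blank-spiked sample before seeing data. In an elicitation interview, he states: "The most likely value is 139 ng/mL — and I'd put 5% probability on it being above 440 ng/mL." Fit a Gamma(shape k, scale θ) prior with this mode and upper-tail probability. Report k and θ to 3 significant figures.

Gamma(k,θ) with k>1 has mode (k−1)θ, so θ = 139/(k−1).
Need P(X < 440) = 0.95 with θ tied to k this way. Start at k = 2, θ = 139: P(X<440) ≈ 0.824.
Too low — raise k to concentrate. Iterating converges to k ≈ 2.98.
Then θ = 139/(2.98−1) ≈ 70.2.

k ≈ 2.98, θ ≈ 70.2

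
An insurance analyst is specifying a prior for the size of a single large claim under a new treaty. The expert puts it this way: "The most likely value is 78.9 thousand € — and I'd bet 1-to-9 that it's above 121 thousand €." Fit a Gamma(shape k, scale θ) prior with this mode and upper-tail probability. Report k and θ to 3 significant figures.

k ≈ 11.2, θ ≈ 7.73

Gamma(k,θ) with k>1 has mode (k−1)θ, so θ = 78.9/(k−1).
Need P(X < 121) = 0.9 with θ tied to k this way. Start at k = 2, θ = 78.9: P(X<121) ≈ 0.453.
Too low — raise k to concentrate. Iterating converges to k ≈ 11.2.
Then θ = 78.9/(11.2−1) ≈ 7.73.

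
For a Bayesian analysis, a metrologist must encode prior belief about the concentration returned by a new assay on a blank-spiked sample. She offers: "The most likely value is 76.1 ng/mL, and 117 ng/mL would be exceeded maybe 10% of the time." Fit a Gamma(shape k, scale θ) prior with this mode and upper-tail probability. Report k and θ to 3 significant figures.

Gamma(k,θ) with k>1 has mode (k−1)θ, so θ = 76.1/(k−1).
Need P(X < 117) = 0.9 with θ tied to k this way. Start at k = 2, θ = 76.1: P(X<117) ≈ 0.455.
Too low — raise k to concentrate. Iterating converges to k ≈ 11.1.
Then θ = 76.1/(11.1−1) ≈ 7.54.

k ≈ 11.1, θ ≈ 7.54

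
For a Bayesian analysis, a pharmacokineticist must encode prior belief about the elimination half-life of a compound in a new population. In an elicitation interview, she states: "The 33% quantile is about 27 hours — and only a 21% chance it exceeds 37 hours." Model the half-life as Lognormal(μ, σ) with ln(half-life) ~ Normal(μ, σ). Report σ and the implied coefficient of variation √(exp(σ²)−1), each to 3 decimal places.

σ ≈ 0.253, CV ≈ 0.257

If T ~ Lognormal(μ,σ) then ln T ~ Normal(μ,σ), so the p-quantile of ln T is μ + z_p·σ.
ln(27) = 3.296 and ln(37) = 3.611; z_{0.33} = -0.4399, z_{0.79} = 0.8064.
σ = (3.611 − 3.296)/(0.8064 − (-0.4399)) = 0.253.
μ = 3.296 − (-0.4399)·0.253 = 3.407.
CV = √(exp(σ²)−1) = √(exp(0.0639)−1) = 0.257.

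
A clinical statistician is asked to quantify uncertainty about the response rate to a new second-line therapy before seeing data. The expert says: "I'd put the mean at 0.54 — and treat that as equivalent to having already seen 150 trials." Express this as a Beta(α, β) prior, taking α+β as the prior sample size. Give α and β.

Under the effective-sample-size interpretation, Beta(α, β) has prior mean α/(α+β) and prior sample size α+β.
So α+β = 150 and α/(α+β) = 0.54, giving α = 0.54·150 = 81 and β = 150 − 81 = 69.

α = 81, β = 69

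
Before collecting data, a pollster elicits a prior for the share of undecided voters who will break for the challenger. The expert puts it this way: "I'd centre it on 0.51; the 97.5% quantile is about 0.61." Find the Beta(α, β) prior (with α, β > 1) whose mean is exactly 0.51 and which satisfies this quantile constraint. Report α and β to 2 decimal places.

With mean 0.51 fixed, write α = 0.51s, β = 0.49s where s = α+β.
Need P(θ < 0.61) = 0.975 under Beta(0.51s, 0.49s). Normal approximation: (q−m)/√(m(1−m)/s) ≈ z_{0.975} = 1.96, so s ≈ 0.51·0.49·(1.96)²/(0.61−0.51)² = 96.0.
At s = 96.0: P(θ<0.61) ≈ 0.976. Adjusting to match 0.975 gives s ≈ 94.18.
So α = 0.51·94.18 ≈ 48.03, β = 0.49·94.18 ≈ 46.15.

α ≈ 48.03, β ≈ 46.15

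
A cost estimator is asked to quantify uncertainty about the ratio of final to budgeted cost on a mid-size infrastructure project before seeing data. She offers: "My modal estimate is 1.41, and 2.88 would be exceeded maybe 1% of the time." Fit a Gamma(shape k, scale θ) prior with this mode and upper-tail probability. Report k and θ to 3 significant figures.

k ≈ 10.6, θ ≈ 0.147

Gamma(k,θ) with k>1 has mode (k−1)θ, so θ = 1.41/(k−1).
Need P(X < 2.88) = 0.99 with θ tied to k this way. Start at k = 2, θ = 1.41: P(X<2.88) ≈ 0.605.
Too low — raise k to concentrate. Iterating converges to k ≈ 10.6.
Then θ = 1.41/(10.6−1) ≈ 0.147.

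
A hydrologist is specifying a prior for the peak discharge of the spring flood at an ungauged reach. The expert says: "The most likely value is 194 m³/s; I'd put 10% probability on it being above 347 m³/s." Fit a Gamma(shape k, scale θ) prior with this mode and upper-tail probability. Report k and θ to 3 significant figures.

Gamma(k,θ) with k>1 has mode (k−1)θ, so θ = 194/(k−1).
Need P(X < 347) = 0.9 with θ tied to k this way. Start at k = 2, θ = 194: P(X<347) ≈ 0.534.
Too low — raise k to concentrate. Iterating converges to k ≈ 6.63.
Then θ = 194/(6.63−1) ≈ 34.5.

k ≈ 6.63, θ ≈ 34.5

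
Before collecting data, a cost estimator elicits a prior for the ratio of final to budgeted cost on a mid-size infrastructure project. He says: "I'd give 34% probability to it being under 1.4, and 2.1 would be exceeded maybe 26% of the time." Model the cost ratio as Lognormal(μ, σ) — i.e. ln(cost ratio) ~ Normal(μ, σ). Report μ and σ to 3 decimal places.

If T ~ Lognormal(μ,σ) then ln T ~ Normal(μ,σ), so the p-quantile of ln T is μ + z_p·σ.
ln(1.4) = 0.3365 and ln(2.1) = 0.7419; z_{0.34} = -0.4125, z_{0.74} = 0.6433.
σ = (0.7419 − 0.3365)/(0.6433 − (-0.4125)) = 0.384.
μ = 0.3365 − (-0.4125)·0.384 = 0.495.

μ ≈ 0.495, σ ≈ 0.384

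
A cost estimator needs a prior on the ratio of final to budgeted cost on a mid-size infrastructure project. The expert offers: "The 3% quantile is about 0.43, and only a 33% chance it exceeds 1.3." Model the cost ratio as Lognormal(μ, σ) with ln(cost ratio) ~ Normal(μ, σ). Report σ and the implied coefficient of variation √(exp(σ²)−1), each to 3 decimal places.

σ ≈ 0.477, CV ≈ 0.505

If T ~ Lognormal(μ,σ) then ln T ~ Normal(μ,σ), so the p-quantile of ln T is μ + z_p·σ.
ln(0.43) = -0.844 and ln(1.3) = 0.2624; z_{0.03} = -1.881, z_{0.67} = 0.4399.
σ = (0.2624 − -0.844)/(0.4399 − (-1.881)) = 0.477.
μ = -0.844 − (-1.881)·0.477 = 0.053.
CV = √(exp(σ²)−1) = √(exp(0.2273)−1) = 0.505.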